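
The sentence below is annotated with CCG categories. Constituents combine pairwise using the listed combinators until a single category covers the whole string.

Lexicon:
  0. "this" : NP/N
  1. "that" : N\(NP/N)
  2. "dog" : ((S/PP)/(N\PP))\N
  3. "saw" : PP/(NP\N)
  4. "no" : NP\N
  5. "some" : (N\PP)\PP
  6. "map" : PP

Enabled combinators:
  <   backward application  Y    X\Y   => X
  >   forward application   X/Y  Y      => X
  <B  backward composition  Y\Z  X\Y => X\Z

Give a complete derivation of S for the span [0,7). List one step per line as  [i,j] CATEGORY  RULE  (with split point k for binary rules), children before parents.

[0,7] S   >
  [0,6] S/PP   >
    [0,3] (S/PP)/(N\PP)   <
      [0,2] N   <
        [0,1] "this" : NP/N
        [1,2] "that" : N\(NP/N)
      [2,3] "dog" : ((S/PP)/(N\PP))\N
    [3,6] N\PP   <
      [3,5] PP   >
        [3,4] "saw" : PP/(NP\N)
        [4,5] "no" : NP\N
      [5,6] "some" : (N\PP)\PP
  [6,7] "map" : PP

[0,1] NP/N  lex  "this"
[1,2] N\(NP/N)  lex  "that"
[0,2] N  <  k=1
[2,3] ((S/PP)/(N\PP))\N  lex  "dog"
[0,3] (S/PP)/(N\PP)  <  k=2
[3,4] PP/(NP\N)  lex  "saw"
[4,5] NP\N  lex  "no"
[3,5] PP  >  k=4
[5,6] (N\PP)\PP  lex  "some"
[3,6] N\PP  <  k=5
[0,6] S/PP  >  k=3
[6,7] PP  lex  "map"
[0,7] S  >  k=6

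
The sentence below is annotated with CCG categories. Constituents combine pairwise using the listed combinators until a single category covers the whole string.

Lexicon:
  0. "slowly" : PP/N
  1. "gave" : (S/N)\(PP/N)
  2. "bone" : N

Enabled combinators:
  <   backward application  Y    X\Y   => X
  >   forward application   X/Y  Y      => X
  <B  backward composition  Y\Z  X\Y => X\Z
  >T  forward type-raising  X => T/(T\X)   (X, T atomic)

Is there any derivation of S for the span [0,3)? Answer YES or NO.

[0,3] S   >
  [0,2] S/N   <
    [0,1] "slowly" : PP/N
    [1,2] "gave" : (S/N)\(PP/N)
  [2,3] "bone" : N

YES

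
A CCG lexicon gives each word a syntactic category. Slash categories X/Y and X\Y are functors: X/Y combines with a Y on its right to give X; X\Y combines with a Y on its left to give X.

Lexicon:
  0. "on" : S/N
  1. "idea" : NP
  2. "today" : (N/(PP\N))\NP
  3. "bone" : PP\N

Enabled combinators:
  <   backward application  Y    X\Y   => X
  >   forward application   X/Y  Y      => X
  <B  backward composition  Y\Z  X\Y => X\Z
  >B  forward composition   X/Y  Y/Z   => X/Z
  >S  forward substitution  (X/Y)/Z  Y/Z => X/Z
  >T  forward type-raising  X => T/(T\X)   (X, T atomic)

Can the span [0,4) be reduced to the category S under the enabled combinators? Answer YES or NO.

[0,4] S   >
  [0,1] "on" : S/N
  [1,4] N   >
    [1,3] N/(PP\N)   <
      [1,2] "idea" : NP
      [2,3] "today" : (N/(PP\N))\NP
    [3,4] "bone" : PP\N

YES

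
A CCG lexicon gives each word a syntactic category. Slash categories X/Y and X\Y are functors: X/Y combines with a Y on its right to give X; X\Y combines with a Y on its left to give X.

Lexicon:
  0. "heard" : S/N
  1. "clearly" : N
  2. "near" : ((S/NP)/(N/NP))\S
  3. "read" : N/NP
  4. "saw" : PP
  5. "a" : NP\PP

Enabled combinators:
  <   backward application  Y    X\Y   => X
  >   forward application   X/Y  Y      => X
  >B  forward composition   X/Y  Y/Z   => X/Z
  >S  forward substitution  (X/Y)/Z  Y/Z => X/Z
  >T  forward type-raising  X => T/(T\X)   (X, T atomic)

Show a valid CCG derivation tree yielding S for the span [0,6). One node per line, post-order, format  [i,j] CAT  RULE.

[0,1] S/N  lex  "heard"
[1,2] N  lex  "clearly"
[0,2] S  >  k=1
[2,3] ((S/NP)/(N/NP))\S  lex  "near"
[0,3] (S/NP)/(N/NP)  <  k=2
[3,4] N/NP  lex  "read"
[0,4] S/NP  >  k=3
[4,5] PP  lex  "saw"
[5,6] NP\PP  lex  "a"
[4,6] NP  <  k=5
[0,6] S  >  k=4

[0,6] S   >
  [0,4] S/NP   >
    [0,3] (S/NP)/(N/NP)   <
      [0,2] S   >
        [0,1] "heard" : S/N
        [1,2] "clearly" : N
      [2,3] "near" : ((S/NP)/(N/NP))\S
    [3,4] "read" : N/NP
  [4,6] NP   <
    [4,5] "saw" : PP
    [5,6] "a" : NP\PP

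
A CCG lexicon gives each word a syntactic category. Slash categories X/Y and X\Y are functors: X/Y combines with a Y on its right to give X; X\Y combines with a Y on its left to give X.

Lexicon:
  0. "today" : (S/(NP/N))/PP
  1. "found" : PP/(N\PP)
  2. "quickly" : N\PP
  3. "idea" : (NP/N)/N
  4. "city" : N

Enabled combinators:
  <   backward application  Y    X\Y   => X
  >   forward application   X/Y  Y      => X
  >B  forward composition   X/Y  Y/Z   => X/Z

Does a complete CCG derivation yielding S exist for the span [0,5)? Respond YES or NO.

YES

[0,5] S   >
  [0,3] S/(NP/N)   >
    [0,1] "today" : (S/(NP/N))/PP
    [1,3] PP   >
      [1,2] "found" : PP/(N\PP)
      [2,3] "quickly" : N\PP
  [3,5] NP/N   >
    [3,4] "idea" : (NP/N)/N
    [4,5] "city" : N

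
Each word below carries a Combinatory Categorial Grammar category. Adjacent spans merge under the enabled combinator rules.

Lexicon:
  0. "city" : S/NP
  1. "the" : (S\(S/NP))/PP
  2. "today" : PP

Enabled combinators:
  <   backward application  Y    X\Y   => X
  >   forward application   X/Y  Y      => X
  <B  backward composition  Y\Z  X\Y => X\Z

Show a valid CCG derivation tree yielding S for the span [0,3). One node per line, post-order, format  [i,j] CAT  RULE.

[0,1] S/NP  lex  "city"
[1,2] (S\(S/NP))/PP  lex  "the"
[2,3] PP  lex  "today"
[1,3] S\(S/NP)  >  k=2
[0,3] S  <  k=1

[0,3] S   <
  [0,1] "city" : S/NP
  [1,3] S\(S/NP)   >
    [1,2] "the" : (S\(S/NP))/PP
    [2,3] "today" : PP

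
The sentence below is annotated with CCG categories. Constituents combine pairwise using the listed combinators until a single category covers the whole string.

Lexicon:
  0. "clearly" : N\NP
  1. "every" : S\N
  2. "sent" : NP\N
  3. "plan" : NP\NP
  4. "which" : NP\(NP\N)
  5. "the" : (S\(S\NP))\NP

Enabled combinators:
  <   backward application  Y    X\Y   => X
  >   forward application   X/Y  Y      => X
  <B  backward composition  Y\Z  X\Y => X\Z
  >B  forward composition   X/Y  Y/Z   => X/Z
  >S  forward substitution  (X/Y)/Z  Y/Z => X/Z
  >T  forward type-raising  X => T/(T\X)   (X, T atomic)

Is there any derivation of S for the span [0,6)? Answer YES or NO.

YES

[0,6] S   <
  [0,2] S\NP   <B
    [0,1] "clearly" : N\NP
    [1,2] "every" : S\N
  [2,6] S\(S\NP)   <
    [2,5] NP   <
      [2,4] NP\N   <B
        [2,3] "sent" : NP\N
        [3,4] "plan" : NP\NP
      [4,5] "which" : NP\(NP\N)
    [5,6] "the" : (S\(S\NP))\NP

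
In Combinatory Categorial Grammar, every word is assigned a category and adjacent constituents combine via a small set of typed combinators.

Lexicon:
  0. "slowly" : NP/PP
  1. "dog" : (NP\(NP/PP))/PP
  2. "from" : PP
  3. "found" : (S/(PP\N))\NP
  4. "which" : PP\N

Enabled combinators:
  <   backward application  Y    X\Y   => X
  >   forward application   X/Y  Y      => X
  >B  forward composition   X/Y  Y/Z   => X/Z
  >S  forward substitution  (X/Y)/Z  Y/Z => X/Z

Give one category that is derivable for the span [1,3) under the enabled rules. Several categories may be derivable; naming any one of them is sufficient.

NP\(NP/PP)

[0,5] S   >
  [0,4] S/(PP\N)   <
    [0,3] NP   <
      [0,1] "slowly" : NP/PP
      [1,3] NP\(NP/PP)   >
        [1,2] "dog" : (NP\(NP/PP))/PP
        [2,3] "from" : PP
    [3,4] "found" : (S/(PP\N))\NP
  [4,5] "which" : PP\N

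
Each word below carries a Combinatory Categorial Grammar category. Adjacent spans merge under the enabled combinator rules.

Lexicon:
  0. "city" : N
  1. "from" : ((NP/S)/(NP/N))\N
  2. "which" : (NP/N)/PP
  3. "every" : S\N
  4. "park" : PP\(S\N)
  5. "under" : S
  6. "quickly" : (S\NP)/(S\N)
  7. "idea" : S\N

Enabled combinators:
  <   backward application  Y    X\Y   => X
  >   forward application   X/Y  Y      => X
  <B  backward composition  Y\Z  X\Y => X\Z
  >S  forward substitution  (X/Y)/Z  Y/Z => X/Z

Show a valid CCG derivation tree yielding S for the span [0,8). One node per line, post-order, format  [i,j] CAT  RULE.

[0,1] N  lex  "city"
[1,2] ((NP/S)/(NP/N))\N  lex  "from"
[0,2] (NP/S)/(NP/N)  <  k=1
[2,3] (NP/N)/PP  lex  "which"
[3,4] S\N  lex  "every"
[4,5] PP\(S\N)  lex  "park"
[3,5] PP  <  k=4
[2,5] NP/N  >  k=3
[0,5] NP/S  >  k=2
[5,6] S  lex  "under"
[0,6] NP  >  k=5
[6,7] (S\NP)/(S\N)  lex  "quickly"
[7,8] S\N  lex  "idea"
[6,8] S\NP  >  k=7
[0,8] S  <  k=6

[0,8] S   <
  [0,6] NP   >
    [0,5] NP/S   >
      [0,2] (NP/S)/(NP/N)   <
        [0,1] "city" : N
        [1,2] "from" : ((NP/S)/(NP/N))\N
      [2,5] NP/N   >
        [2,3] "which" : (NP/N)/PP
        [3,5] PP   <
          [3,4] "every" : S\N
          [4,5] "park" : PP\(S\N)
    [5,6] "under" : S
  [6,8] S\NP   >
    [6,7] "quickly" : (S\NP)/(S\N)
    [7,8] "idea" : S\N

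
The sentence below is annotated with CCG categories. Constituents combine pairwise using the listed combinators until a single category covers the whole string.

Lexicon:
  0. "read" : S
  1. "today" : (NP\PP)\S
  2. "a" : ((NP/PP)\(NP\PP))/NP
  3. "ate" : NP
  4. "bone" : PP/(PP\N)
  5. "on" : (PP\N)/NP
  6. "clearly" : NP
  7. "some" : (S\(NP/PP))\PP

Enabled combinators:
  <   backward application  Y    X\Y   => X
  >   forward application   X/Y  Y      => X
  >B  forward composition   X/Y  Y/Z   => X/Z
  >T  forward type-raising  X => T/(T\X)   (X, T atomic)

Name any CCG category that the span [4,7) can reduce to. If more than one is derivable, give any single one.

PP

[0,8] S   <
  [0,4] NP/PP   <
    [0,2] NP\PP   <
      [0,1] "read" : S
      [1,2] "today" : (NP\PP)\S
    [2,4] (NP/PP)\(NP\PP)   >
      [2,3] "a" : ((NP/PP)\(NP\PP))/NP
      [3,4] "ate" : NP
  [4,8] S\(NP/PP)   <
    [4,7] PP   >
      [4,5] "bone" : PP/(PP\N)
      [5,7] PP\N   >
        [5,6] "on" : (PP\N)/NP
        [6,7] "clearly" : NP
    [7,8] "some" : (S\(NP/PP))\PP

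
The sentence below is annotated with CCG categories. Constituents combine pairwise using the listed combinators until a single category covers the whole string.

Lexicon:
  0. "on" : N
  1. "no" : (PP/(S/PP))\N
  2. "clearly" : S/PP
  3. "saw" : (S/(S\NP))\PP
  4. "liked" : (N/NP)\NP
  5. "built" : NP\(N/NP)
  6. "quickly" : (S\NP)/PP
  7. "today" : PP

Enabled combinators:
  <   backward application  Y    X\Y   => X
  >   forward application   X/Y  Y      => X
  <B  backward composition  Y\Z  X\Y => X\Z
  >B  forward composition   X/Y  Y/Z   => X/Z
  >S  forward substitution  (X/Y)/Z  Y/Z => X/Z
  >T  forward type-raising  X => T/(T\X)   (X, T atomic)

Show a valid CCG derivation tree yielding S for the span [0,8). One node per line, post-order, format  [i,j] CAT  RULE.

[0,8] S   >
  [0,4] S/(S\NP)   <
    [0,3] PP   >
      [0,2] PP/(S/PP)   <
        [0,1] "on" : N
        [1,2] "no" : (PP/(S/PP))\N
      [2,3] "clearly" : S/PP
    [3,4] "saw" : (S/(S\NP))\PP
  [4,8] S\NP   <B
    [4,6] NP\NP   <B
      [4,5] "liked" : (N/NP)\NP
      [5,6] "built" : NP\(N/NP)
    [6,8] S\NP   >
      [6,7] "quickly" : (S\NP)/PP
      [7,8] "today" : PP

[0,1] N  lex  "on"
[1,2] (PP/(S/PP))\N  lex  "no"
[0,2] PP/(S/PP)  <  k=1
[2,3] S/PP  lex  "clearly"
[0,3] PP  >  k=2
[3,4] (S/(S\NP))\PP  lex  "saw"
[0,4] S/(S\NP)  <  k=3
[4,5] (N/NP)\NP  lex  "liked"
[5,6] NP\(N/NP)  lex  "built"
[4,6] NP\NP  <B  k=5
[6,7] (S\NP)/PP  lex  "quickly"
[7,8] PP  lex  "today"
[6,8] S\NP  >  k=7
[4,8] S\NP  <B  k=6
[0,8] S  >  k=4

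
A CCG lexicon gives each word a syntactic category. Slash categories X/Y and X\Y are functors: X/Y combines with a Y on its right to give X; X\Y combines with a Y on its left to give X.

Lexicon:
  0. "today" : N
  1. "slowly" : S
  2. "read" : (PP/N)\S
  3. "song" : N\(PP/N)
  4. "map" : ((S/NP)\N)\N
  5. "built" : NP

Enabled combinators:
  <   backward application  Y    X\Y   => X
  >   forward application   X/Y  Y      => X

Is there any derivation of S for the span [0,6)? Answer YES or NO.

[0,6] S   >
  [0,5] S/NP   <
    [0,1] "today" : N
    [1,5] (S/NP)\N   <
      [1,4] N   <
        [1,3] PP/N   <
          [1,2] "slowly" : S
          [2,3] "read" : (PP/N)\S
        [3,4] "song" : N\(PP/N)
      [4,5] "map" : ((S/NP)\N)\N
  [5,6] "built" : NP

YES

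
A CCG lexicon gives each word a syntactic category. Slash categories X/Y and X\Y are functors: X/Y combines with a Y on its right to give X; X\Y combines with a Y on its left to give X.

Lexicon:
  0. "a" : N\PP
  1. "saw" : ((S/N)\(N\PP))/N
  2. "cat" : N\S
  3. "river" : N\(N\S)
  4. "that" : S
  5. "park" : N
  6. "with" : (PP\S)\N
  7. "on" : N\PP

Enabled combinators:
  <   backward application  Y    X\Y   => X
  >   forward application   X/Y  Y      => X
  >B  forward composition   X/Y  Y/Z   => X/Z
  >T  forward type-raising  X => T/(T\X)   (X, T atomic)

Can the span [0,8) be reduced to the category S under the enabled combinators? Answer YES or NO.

YES

[0,8] S   >
  [0,4] S/N   <
    [0,1] "a" : N\PP
    [1,4] (S/N)\(N\PP)   >
      [1,2] "saw" : ((S/N)\(N\PP))/N
      [2,4] N   <
        [2,3] "cat" : N\S
        [3,4] "river" : N\(N\S)
  [4,8] N   <
    [4,7] PP   <
      [4,5] "that" : S
      [5,7] PP\S   <
        [5,6] "park" : N
        [6,7] "with" : (PP\S)\N
    [7,8] "on" : N\PP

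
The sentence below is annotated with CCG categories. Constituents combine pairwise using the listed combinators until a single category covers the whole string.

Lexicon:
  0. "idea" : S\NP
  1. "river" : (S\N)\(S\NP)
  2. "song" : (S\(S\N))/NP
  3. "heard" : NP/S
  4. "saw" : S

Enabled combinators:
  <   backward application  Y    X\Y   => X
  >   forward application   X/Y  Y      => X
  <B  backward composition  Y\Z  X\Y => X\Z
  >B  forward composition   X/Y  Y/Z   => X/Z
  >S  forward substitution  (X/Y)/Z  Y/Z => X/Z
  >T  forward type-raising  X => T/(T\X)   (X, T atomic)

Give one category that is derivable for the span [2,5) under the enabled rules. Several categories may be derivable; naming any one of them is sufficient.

[0,5] S   <
  [0,2] S\N   <
    [0,1] "idea" : S\NP
    [1,2] "river" : (S\N)\(S\NP)
  [2,5] S\(S\N)   >
    [2,3] "song" : (S\(S\N))/NP
    [3,5] NP   >
      [3,4] "heard" : NP/S
      [4,5] "saw" : S

S\(S\N)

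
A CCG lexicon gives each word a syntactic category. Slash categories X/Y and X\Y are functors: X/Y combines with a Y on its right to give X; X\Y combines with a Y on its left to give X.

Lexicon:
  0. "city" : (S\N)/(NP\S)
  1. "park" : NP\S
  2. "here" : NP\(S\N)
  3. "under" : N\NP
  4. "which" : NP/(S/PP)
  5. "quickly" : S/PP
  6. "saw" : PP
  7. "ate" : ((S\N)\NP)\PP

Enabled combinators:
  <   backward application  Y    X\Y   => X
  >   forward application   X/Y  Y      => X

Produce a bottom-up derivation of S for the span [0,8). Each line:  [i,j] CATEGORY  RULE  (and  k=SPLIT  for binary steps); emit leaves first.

[0,8] S   <
  [0,4] N   <
    [0,3] NP   <
      [0,2] S\N   >
        [0,1] "city" : (S\N)/(NP\S)
        [1,2] "park" : NP\S
      [2,3] "here" : NP\(S\N)
    [3,4] "under" : N\NP
  [4,8] S\N   <
    [4,6] NP   >
      [4,5] "which" : NP/(S/PP)
      [5,6] "quickly" : S/PP
    [6,8] (S\N)\NP   <
      [6,7] "saw" : PP
      [7,8] "ate" : ((S\N)\NP)\PP

[0,1] (S\N)/(NP\S)  lex  "city"
[1,2] NP\S  lex  "park"
[0,2] S\N  >  k=1
[2,3] NP\(S\N)  lex  "here"
[0,3] NP  <  k=2
[3,4] N\NP  lex  "under"
[0,4] N  <  k=3
[4,5] NP/(S/PP)  lex  "which"
[5,6] S/PP  lex  "quickly"
[4,6] NP  >  k=5
[6,7] PP  lex  "saw"
[7,8] ((S\N)\NP)\PP  lex  "ate"
[6,8] (S\N)\NP  <  k=7
[4,8] S\N  <  k=6
[0,8] S  <  k=4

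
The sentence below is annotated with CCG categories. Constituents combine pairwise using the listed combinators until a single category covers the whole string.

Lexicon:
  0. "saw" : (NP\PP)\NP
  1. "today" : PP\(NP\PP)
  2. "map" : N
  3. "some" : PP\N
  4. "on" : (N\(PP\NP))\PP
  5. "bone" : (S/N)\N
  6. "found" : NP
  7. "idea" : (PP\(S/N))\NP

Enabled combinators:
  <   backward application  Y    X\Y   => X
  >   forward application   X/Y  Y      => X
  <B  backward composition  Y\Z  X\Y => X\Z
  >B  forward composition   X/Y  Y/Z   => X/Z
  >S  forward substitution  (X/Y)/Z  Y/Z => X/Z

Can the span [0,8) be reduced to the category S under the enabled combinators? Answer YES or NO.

(NP\PP)\NP PP\(NP\PP) N PP\N (N\(PP\NP))\PP (S/N)\N NP (PP\(S/N))\NP
CKY chart[0,8] = {PP}; S ∉ chart

NO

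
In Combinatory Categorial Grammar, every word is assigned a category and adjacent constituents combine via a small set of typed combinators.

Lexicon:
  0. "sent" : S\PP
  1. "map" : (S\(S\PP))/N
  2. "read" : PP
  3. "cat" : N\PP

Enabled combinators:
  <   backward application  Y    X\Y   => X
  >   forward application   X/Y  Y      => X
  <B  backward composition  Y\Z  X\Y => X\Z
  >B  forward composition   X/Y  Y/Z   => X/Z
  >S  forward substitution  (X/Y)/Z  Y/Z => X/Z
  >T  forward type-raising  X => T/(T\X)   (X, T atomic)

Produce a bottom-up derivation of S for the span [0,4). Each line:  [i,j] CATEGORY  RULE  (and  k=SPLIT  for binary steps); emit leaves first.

[0,4] S   <
  [0,1] "sent" : S\PP
  [1,4] S\(S\PP)   >
    [1,2] "map" : (S\(S\PP))/N
    [2,4] N   <
      [2,3] "read" : PP
      [3,4] "cat" : N\PP

[0,1] S\PP  lex  "sent"
[1,2] (S\(S\PP))/N  lex  "map"
[2,3] PP  lex  "read"
[3,4] N\PP  lex  "cat"
[2,4] N  <  k=3
[1,4] S\(S\PP)  >  k=2
[0,4] S  <  k=1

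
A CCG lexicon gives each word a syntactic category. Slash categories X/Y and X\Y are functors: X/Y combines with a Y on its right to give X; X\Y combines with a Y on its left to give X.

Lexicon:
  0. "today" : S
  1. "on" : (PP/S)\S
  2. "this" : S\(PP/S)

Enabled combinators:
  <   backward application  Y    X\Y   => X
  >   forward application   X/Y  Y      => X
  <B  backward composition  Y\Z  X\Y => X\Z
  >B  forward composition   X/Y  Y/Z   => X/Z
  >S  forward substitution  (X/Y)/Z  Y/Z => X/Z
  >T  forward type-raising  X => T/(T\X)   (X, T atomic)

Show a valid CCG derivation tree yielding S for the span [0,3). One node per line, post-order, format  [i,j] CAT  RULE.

[0,1] S  lex  "today"
[1,2] (PP/S)\S  lex  "on"
[0,2] PP/S  <  k=1
[2,3] S\(PP/S)  lex  "this"
[0,3] S  <  k=2

[0,3] S   <
  [0,2] PP/S   <
    [0,1] "today" : S
    [1,2] "on" : (PP/S)\S
  [2,3] "this" : S\(PP/S)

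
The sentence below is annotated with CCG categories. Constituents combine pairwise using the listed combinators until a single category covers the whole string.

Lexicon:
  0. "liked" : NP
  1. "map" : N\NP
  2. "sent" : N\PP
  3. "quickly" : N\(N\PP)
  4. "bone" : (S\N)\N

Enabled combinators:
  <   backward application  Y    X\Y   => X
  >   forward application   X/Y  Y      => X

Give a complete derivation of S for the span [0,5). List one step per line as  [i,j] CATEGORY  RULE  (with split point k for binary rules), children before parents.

[0,1] NP  lex  "liked"
[1,2] N\NP  lex  "map"
[0,2] N  <  k=1
[2,3] N\PP  lex  "sent"
[3,4] N\(N\PP)  lex  "quickly"
[2,4] N  <  k=3
[4,5] (S\N)\N  lex  "bone"
[2,5] S\N  <  k=4
[0,5] S  <  k=2

[0,5] S   <
  [0,2] N   <
    [0,1] "liked" : NP
    [1,2] "map" : N\NP
  [2,5] S\N   <
    [2,4] N   <
      [2,3] "sent" : N\PP
      [3,4] "quickly" : N\(N\PP)
    [4,5] "bone" : (S\N)\N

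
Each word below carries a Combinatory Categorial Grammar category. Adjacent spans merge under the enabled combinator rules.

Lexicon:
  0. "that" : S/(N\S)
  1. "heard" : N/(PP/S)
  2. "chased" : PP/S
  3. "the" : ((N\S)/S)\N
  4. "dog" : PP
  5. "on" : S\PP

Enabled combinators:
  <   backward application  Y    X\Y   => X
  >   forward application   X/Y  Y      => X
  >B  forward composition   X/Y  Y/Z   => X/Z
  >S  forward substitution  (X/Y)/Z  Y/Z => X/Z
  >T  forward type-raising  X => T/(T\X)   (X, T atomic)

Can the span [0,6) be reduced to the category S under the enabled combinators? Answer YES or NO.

YES

[0,6] S   >
  [0,1] "that" : S/(N\S)
  [1,6] N\S   >
    [1,4] (N\S)/S   <
      [1,3] N   >
        [1,2] "heard" : N/(PP/S)
        [2,3] "chased" : PP/S
      [3,4] "the" : ((N\S)/S)\N
    [4,6] S   <
      [4,5] "dog" : PP
      [5,6] "on" : S\PP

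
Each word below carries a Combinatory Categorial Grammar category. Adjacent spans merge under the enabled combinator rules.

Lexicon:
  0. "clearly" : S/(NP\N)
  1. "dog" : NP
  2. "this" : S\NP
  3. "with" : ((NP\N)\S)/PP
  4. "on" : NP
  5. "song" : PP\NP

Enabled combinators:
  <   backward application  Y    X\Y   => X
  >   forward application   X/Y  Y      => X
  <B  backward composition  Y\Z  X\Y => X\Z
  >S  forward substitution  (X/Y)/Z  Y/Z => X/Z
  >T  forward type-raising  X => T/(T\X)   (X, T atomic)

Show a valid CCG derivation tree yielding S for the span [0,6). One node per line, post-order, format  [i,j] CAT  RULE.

[0,1] S/(NP\N)  lex  "clearly"
[1,2] NP  lex  "dog"
[2,3] S\NP  lex  "this"
[1,3] S  <  k=2
[3,4] ((NP\N)\S)/PP  lex  "with"
[4,5] NP  lex  "on"
[5,6] PP\NP  lex  "song"
[4,6] PP  <  k=5
[3,6] (NP\N)\S  >  k=4
[1,6] NP\N  <  k=3
[0,6] S  >  k=1

[0,6] S   >
  [0,1] "clearly" : S/(NP\N)
  [1,6] NP\N   <
    [1,3] S   <
      [1,2] "dog" : NP
      [2,3] "this" : S\NP
    [3,6] (NP\N)\S   >
      [3,4] "with" : ((NP\N)\S)/PP
      [4,6] PP   <
        [4,5] "on" : NP
        [5,6] "song" : PP\NP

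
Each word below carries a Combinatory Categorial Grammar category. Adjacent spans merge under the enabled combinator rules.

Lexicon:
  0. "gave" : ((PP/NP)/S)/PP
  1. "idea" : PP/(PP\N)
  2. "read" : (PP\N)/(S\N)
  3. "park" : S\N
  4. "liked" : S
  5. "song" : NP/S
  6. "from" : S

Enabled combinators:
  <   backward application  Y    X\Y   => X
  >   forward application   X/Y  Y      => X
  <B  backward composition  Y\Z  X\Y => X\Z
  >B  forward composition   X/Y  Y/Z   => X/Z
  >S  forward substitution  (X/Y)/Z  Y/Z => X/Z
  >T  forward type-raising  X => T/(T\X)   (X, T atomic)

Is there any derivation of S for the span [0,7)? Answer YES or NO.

((PP/NP)/S)/PP PP/(PP\N) (PP\N)/(S\N) S\N S NP/S S
CKY chart[0,7] = {N/(N\PP), NP/(NP\PP), PP, PP/(NP\NP), PP/(PP\PP), PP/(S\S), S/(S\PP)}; S ∉ chart

NO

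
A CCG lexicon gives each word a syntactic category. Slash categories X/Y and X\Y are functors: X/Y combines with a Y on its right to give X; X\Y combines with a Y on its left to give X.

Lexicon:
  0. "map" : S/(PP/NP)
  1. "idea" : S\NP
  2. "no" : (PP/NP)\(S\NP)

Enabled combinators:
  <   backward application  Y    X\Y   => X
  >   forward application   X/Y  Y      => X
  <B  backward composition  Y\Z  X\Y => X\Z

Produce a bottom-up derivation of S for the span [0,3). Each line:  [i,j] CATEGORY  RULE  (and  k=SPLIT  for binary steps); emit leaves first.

[0,3] S   >
  [0,1] "map" : S/(PP/NP)
  [1,3] PP/NP   <
    [1,2] "idea" : S\NP
    [2,3] "no" : (PP/NP)\(S\NP)

[0,1] S/(PP/NP)  lex  "map"
[1,2] S\NP  lex  "idea"
[2,3] (PP/NP)\(S\NP)  lex  "no"
[1,3] PP/NP  <  k=2
[0,3] S  >  k=1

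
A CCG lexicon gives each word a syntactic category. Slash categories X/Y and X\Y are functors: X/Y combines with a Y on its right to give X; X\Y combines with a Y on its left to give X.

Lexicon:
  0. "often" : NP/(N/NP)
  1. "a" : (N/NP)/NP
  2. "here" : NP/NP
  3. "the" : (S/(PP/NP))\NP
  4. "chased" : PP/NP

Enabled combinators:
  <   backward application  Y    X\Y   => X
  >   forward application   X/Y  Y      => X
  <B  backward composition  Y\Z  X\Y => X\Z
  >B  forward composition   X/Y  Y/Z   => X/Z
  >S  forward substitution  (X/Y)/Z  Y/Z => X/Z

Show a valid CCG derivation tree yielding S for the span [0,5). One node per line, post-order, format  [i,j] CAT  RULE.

[0,1] NP/(N/NP)  lex  "often"
[1,2] (N/NP)/NP  lex  "a"
[2,3] NP/NP  lex  "here"
[1,3] N/NP  >S  k=2
[0,3] NP  >  k=1
[3,4] (S/(PP/NP))\NP  lex  "the"
[0,4] S/(PP/NP)  <  k=3
[4,5] PP/NP  lex  "chased"
[0,5] S  >  k=4

[0,5] S   >
  [0,4] S/(PP/NP)   <
    [0,3] NP   >
      [0,1] "often" : NP/(N/NP)
      [1,3] N/NP   >S
        [1,2] "a" : (N/NP)/NP
        [2,3] "here" : NP/NP
    [3,4] "the" : (S/(PP/NP))\NP
  [4,5] "chased" : PP/NP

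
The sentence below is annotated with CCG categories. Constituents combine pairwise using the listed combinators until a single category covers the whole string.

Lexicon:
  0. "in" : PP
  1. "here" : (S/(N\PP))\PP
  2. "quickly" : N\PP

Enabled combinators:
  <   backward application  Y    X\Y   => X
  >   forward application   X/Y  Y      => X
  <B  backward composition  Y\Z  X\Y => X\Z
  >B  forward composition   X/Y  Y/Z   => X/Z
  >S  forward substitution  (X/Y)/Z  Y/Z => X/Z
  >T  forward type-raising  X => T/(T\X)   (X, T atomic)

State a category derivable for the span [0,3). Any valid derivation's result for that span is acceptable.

[0,3] S   >
  [0,2] S/(N\PP)   <
    [0,1] "in" : PP
    [1,2] "here" : (S/(N\PP))\PP
  [2,3] "quickly" : N\PP

S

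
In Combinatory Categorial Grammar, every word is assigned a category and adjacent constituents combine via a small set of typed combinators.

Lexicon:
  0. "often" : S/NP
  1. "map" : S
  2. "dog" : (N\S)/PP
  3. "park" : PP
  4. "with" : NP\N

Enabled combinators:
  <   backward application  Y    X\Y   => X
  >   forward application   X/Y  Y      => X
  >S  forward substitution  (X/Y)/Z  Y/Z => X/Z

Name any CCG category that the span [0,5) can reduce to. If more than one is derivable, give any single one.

[0,5] S   >
  [0,1] "often" : S/NP
  [1,5] NP   <
    [1,4] N   <
      [1,2] "map" : S
      [2,4] N\S   >
        [2,3] "dog" : (N\S)/PP
        [3,4] "park" : PP
    [4,5] "with" : NP\N

S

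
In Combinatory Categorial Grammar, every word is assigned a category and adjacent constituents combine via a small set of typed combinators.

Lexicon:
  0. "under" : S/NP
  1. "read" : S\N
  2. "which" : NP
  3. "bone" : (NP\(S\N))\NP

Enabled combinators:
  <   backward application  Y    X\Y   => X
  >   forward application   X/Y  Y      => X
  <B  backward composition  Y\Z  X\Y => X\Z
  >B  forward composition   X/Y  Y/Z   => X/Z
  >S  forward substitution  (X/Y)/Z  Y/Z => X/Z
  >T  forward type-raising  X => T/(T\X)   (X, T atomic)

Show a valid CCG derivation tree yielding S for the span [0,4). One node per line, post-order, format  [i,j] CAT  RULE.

[0,4] S   >
  [0,1] "under" : S/NP
  [1,4] NP   <
    [1,2] "read" : S\N
    [2,4] NP\(S\N)   <
      [2,3] "which" : NP
      [3,4] "bone" : (NP\(S\N))\NP

[0,1] S/NP  lex  "under"
[1,2] S\N  lex  "read"
[2,3] NP  lex  "which"
[3,4] (NP\(S\N))\NP  lex  "bone"
[2,4] NP\(S\N)  <  k=3
[1,4] NP  <  k=2
[0,4] S  >  k=1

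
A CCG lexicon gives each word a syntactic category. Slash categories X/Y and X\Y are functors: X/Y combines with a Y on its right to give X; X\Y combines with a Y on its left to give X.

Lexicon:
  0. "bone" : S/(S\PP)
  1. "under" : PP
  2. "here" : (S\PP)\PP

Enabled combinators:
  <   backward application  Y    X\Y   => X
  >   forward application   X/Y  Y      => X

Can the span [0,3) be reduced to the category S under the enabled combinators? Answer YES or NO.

[0,3] S   >
  [0,1] "bone" : S/(S\PP)
  [1,3] S\PP   <
    [1,2] "under" : PP
    [2,3] "here" : (S\PP)\PP

YES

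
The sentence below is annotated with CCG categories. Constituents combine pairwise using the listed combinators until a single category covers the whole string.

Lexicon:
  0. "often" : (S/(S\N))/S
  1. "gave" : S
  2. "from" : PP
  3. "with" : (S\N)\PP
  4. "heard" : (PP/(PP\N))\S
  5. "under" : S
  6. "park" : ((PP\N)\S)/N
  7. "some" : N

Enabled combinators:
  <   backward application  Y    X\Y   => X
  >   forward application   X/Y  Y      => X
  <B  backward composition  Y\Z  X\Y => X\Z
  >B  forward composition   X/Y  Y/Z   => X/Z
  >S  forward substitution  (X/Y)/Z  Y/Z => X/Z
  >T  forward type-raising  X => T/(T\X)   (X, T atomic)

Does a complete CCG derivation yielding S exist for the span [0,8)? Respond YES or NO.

NO

(S/(S\N))/S S PP (S\N)\PP (PP/(PP\N))\S S ((PP\N)\S)/N N
CKY chart[0,8] = {N/(N\PP), NP/(NP\PP), PP, PP/(PP\PP), S/(S\PP)}; S ∉ chart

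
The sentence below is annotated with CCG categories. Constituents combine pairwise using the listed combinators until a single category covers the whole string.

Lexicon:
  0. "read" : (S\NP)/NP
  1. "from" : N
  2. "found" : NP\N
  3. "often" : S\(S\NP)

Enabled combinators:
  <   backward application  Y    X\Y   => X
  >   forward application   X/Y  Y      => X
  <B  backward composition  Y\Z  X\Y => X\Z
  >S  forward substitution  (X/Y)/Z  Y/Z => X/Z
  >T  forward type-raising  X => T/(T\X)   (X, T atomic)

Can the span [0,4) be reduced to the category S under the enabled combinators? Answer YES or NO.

YES

[0,4] S   <
  [0,3] S\NP   >
    [0,1] "read" : (S\NP)/NP
    [1,3] NP   <
      [1,2] "from" : N
      [2,3] "found" : NP\N
  [3,4] "often" : S\(S\NP)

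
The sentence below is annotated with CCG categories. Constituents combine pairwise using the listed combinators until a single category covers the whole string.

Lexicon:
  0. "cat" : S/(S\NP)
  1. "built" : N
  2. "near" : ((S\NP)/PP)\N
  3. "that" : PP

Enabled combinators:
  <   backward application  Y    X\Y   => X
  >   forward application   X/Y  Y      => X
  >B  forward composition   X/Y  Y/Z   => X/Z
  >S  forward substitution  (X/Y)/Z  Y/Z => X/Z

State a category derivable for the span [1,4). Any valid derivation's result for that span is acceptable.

S\NP

[0,4] S   >
  [0,1] "cat" : S/(S\NP)
  [1,4] S\NP   >
    [1,3] (S\NP)/PP   <
      [1,2] "built" : N
      [2,3] "near" : ((S\NP)/PP)\N
    [3,4] "that" : PP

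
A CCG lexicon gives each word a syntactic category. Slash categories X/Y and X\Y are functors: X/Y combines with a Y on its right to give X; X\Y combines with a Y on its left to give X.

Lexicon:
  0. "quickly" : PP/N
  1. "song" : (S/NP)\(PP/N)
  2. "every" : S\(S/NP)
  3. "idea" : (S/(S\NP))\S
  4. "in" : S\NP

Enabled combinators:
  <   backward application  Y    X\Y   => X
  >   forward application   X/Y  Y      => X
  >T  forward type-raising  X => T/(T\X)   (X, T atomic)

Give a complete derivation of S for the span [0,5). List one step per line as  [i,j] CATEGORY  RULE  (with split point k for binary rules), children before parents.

[0,1] PP/N  lex  "quickly"
[1,2] (S/NP)\(PP/N)  lex  "song"
[0,2] S/NP  <  k=1
[2,3] S\(S/NP)  lex  "every"
[0,3] S  <  k=2
[3,4] (S/(S\NP))\S  lex  "idea"
[0,4] S/(S\NP)  <  k=3
[4,5] S\NP  lex  "in"
[0,5] S  >  k=4

[0,5] S   >
  [0,4] S/(S\NP)   <
    [0,3] S   <
      [0,2] S/NP   <
        [0,1] "quickly" : PP/N
        [1,2] "song" : (S/NP)\(PP/N)
      [2,3] "every" : S\(S/NP)
    [3,4] "idea" : (S/(S\NP))\S
  [4,5] "in" : S\NP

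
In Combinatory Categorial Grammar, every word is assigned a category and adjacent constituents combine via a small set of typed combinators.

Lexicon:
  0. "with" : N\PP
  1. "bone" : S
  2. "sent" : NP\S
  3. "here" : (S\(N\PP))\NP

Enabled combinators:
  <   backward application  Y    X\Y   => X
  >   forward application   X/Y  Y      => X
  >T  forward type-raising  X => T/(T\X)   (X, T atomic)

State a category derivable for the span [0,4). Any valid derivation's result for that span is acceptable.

S

[0,4] S   <
  [0,1] "with" : N\PP
  [1,4] S\(N\PP)   <
    [1,3] NP   >
      [1,2] NP/(NP\S)   >T
        [1,2] "bone" : S
      [2,3] "sent" : NP\S
    [3,4] "here" : (S\(N\PP))\NP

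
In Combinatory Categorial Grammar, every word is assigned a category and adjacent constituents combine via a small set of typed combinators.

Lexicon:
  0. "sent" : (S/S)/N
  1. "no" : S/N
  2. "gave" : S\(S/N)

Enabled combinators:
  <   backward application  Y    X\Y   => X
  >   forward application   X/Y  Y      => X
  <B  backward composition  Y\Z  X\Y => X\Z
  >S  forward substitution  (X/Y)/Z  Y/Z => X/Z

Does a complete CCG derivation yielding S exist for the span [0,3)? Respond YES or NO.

[0,3] S   <
  [0,2] S/N   >S
    [0,1] "sent" : (S/S)/N
    [1,2] "no" : S/N
  [2,3] "gave" : S\(S/N)

YES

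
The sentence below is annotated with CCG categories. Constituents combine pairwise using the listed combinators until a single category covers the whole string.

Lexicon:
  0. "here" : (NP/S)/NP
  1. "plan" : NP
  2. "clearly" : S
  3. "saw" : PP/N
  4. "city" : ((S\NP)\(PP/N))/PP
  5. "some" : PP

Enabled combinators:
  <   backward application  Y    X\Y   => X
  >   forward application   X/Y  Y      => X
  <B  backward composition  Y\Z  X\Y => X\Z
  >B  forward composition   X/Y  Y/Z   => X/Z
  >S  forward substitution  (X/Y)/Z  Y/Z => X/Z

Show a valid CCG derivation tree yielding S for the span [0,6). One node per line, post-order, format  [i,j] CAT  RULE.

[0,6] S   <
  [0,3] NP   >
    [0,2] NP/S   >
      [0,1] "here" : (NP/S)/NP
      [1,2] "plan" : NP
    [2,3] "clearly" : S
  [3,6] S\NP   <
    [3,4] "saw" : PP/N
    [4,6] (S\NP)\(PP/N)   >
      [4,5] "city" : ((S\NP)\(PP/N))/PP
      [5,6] "some" : PP

[0,1] (NP/S)/NP  lex  "here"
[1,2] NP  lex  "plan"
[0,2] NP/S  >  k=1
[2,3] S  lex  "clearly"
[0,3] NP  >  k=2
[3,4] PP/N  lex  "saw"
[4,5] ((S\NP)\(PP/N))/PP  lex  "city"
[5,6] PP  lex  "some"
[4,6] (S\NP)\(PP/N)  >  k=5
[3,6] S\NP  <  k=4
[0,6] S  <  k=3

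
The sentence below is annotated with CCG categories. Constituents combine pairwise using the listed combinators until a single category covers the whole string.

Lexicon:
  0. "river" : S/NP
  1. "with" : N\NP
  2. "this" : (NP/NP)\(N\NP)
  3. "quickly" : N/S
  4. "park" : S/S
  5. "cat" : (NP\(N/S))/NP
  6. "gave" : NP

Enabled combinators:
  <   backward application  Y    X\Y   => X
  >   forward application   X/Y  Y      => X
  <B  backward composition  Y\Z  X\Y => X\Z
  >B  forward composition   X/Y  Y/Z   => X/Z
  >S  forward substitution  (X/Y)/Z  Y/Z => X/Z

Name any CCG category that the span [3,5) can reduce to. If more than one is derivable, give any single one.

N/S

[0,7] S   >
  [0,3] S/NP   >B
    [0,1] "river" : S/NP
    [1,3] NP/NP   <
      [1,2] "with" : N\NP
      [2,3] "this" : (NP/NP)\(N\NP)
  [3,7] NP   <
    [3,5] N/S   >B
      [3,4] "quickly" : N/S
      [4,5] "park" : S/S
    [5,7] NP\(N/S)   >
      [5,6] "cat" : (NP\(N/S))/NP
      [6,7] "gave" : NP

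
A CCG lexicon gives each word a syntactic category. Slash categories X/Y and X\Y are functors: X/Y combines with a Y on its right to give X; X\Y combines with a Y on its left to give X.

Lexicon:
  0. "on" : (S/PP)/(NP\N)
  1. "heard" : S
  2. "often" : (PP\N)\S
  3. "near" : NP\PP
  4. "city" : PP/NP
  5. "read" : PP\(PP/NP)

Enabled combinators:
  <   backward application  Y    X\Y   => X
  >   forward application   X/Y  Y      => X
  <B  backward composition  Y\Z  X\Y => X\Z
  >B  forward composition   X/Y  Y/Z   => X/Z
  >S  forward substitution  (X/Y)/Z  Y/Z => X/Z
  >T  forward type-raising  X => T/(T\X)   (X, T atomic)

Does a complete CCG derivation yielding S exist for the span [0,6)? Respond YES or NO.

[0,6] S   >
  [0,4] S/PP   >
    [0,1] "on" : (S/PP)/(NP\N)
    [1,4] NP\N   <B
      [1,3] PP\N   <
        [1,2] "heard" : S
        [2,3] "often" : (PP\N)\S
      [3,4] "near" : NP\PP
  [4,6] PP   <
    [4,5] "city" : PP/NP
    [5,6] "read" : PP\(PP/NP)

YES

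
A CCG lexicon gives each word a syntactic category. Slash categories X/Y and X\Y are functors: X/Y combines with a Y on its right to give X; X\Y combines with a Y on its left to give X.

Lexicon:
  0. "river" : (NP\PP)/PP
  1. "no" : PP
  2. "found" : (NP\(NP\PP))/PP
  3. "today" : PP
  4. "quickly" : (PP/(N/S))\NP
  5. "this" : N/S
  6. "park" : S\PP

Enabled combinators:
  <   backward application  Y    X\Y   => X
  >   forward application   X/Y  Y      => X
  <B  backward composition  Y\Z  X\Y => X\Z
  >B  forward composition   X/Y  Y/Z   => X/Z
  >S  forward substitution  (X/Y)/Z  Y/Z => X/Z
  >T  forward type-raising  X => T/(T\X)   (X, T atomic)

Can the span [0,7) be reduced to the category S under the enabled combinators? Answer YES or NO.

YES

[0,7] S   <
  [0,6] PP   >
    [0,5] PP/(N/S)   <
      [0,4] NP   <
        [0,2] NP\PP   >
          [0,1] "river" : (NP\PP)/PP
          [1,2] "no" : PP
        [2,4] NP\(NP\PP)   >
          [2,3] "found" : (NP\(NP\PP))/PP
          [3,4] "today" : PP
      [4,5] "quickly" : (PP/(N/S))\NP
    [5,6] "this" : N/S
  [6,7] "park" : S\PP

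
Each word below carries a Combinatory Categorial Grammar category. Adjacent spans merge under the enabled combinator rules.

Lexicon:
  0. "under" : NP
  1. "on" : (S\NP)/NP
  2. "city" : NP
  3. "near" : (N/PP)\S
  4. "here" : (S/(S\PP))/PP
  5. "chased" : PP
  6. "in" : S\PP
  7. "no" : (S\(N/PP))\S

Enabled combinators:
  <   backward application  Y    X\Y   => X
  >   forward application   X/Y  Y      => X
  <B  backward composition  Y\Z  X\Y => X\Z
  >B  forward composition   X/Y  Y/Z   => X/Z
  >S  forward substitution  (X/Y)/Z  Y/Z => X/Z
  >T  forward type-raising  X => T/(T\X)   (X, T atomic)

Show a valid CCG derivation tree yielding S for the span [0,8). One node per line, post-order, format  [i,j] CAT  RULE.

[0,8] S   <
  [0,4] N/PP   <
    [0,3] S   <
      [0,1] "under" : NP
      [1,3] S\NP   >
        [1,2] "on" : (S\NP)/NP
        [2,3] "city" : NP
    [3,4] "near" : (N/PP)\S
  [4,8] S\(N/PP)   <
    [4,7] S   >
      [4,6] S/(S\PP)   >
        [4,5] "here" : (S/(S\PP))/PP
        [5,6] "chased" : PP
      [6,7] "in" : S\PP
    [7,8] "no" : (S\(N/PP))\S

[0,1] NP  lex  "under"
[1,2] (S\NP)/NP  lex  "on"
[2,3] NP  lex  "city"
[1,3] S\NP  >  k=2
[0,3] S  <  k=1
[3,4] (N/PP)\S  lex  "near"
[0,4] N/PP  <  k=3
[4,5] (S/(S\PP))/PP  lex  "here"
[5,6] PP  lex  "chased"
[4,6] S/(S\PP)  >  k=5
[6,7] S\PP  lex  "in"
[4,7] S  >  k=6
[7,8] (S\(N/PP))\S  lex  "no"
[4,8] S\(N/PP)  <  k=7
[0,8] S  <  k=4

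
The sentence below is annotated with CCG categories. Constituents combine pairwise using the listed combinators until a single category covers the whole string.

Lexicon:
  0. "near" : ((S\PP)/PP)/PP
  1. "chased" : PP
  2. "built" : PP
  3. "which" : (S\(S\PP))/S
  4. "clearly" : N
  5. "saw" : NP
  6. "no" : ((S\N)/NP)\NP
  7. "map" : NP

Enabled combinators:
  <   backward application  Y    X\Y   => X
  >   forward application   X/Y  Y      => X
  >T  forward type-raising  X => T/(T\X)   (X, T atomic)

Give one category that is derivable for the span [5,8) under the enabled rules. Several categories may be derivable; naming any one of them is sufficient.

[0,8] S   <
  [0,3] S\PP   >
    [0,2] (S\PP)/PP   >
      [0,1] "near" : ((S\PP)/PP)/PP
      [1,2] "chased" : PP
    [2,3] "built" : PP
  [3,8] S\(S\PP)   >
    [3,4] "which" : (S\(S\PP))/S
    [4,8] S   <
      [4,5] "clearly" : N
      [5,8] S\N   >
        [5,7] (S\N)/NP   <
          [5,6] "saw" : NP
          [6,7] "no" : ((S\N)/NP)\NP
        [7,8] "map" : NP

S\N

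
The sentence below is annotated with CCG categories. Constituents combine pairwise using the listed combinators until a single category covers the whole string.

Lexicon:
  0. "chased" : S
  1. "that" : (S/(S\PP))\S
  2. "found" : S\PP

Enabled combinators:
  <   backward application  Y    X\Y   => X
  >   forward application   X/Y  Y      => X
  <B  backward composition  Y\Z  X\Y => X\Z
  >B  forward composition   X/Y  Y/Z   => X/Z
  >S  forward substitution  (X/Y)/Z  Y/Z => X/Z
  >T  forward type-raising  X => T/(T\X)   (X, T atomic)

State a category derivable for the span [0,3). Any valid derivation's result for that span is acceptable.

[0,3] S   >
  [0,2] S/(S\PP)   <
    [0,1] "chased" : S
    [1,2] "that" : (S/(S\PP))\S
  [2,3] "found" : S\PP

S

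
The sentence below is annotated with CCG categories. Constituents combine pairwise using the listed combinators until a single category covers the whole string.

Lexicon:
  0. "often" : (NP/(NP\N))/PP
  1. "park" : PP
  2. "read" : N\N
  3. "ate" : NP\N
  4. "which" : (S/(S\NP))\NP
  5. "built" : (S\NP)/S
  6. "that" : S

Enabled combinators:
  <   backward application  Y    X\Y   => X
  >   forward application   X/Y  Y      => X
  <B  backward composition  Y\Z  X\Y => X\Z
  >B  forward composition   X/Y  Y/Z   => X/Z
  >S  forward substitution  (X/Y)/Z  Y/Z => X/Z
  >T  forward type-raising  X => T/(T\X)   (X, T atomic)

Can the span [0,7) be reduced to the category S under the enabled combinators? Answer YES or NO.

YES

[0,7] S   >
  [0,5] S/(S\NP)   <
    [0,4] NP   >
      [0,2] NP/(NP\N)   >
        [0,1] "often" : (NP/(NP\N))/PP
        [1,2] "park" : PP
      [2,4] NP\N   <B
        [2,3] "read" : N\N
        [3,4] "ate" : NP\N
    [4,5] "which" : (S/(S\NP))\NP
  [5,7] S\NP   >
    [5,6] "built" : (S\NP)/S
    [6,7] "that" : S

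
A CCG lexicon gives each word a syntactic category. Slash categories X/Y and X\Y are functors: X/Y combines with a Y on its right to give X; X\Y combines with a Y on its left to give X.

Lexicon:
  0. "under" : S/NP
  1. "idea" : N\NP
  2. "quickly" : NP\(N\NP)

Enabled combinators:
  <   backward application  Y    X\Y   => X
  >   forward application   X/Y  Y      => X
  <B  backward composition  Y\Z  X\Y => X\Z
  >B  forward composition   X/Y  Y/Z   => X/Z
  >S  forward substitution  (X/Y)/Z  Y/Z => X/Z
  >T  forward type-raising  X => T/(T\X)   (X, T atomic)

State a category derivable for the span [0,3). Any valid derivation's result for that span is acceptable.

[0,3] S   >
  [0,1] "under" : S/NP
  [1,3] NP   <
    [1,2] "idea" : N\NP
    [2,3] "quickly" : NP\(N\NP)

S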